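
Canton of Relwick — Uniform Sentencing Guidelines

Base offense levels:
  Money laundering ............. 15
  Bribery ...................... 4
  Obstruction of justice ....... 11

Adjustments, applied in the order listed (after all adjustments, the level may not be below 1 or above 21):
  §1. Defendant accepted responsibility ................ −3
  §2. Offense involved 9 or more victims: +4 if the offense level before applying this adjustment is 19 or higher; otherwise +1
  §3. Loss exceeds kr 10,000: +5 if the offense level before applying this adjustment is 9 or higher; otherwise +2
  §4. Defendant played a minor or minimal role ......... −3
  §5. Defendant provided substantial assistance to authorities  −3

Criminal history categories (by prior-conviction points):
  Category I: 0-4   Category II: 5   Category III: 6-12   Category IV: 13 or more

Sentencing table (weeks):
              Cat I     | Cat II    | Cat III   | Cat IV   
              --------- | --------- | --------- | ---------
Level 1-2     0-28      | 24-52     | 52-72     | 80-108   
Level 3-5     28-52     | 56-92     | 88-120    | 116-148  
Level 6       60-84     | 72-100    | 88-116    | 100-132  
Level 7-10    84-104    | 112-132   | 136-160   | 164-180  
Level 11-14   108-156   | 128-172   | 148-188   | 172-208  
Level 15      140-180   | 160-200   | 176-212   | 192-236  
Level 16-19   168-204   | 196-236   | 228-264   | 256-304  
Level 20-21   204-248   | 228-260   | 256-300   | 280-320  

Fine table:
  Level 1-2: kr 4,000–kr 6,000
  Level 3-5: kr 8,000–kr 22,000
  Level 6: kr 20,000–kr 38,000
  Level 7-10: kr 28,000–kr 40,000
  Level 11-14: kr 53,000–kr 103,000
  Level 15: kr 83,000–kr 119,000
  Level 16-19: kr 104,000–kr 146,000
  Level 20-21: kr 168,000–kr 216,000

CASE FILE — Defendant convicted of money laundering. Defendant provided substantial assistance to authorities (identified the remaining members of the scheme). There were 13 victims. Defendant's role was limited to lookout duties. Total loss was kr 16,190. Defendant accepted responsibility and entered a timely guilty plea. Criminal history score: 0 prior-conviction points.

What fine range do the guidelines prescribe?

Base offense level for money laundering: 15.
§1 applies: 15 − 3 = 12.
§2 applies (level before this adjustment is 12 < 19, so +1): 12 + 1 = 13.
§3 applies (level before this adjustment is 13 ≥ 9, so +5): 13 + 5 = 18.
§4 applies: 18 − 3 = 15.
§5 applies: 15 − 3 = 12.
Final offense level: 12.
Level 12 falls in the 11-14 band.
Fine table: Level 11-14 → kr 53,000–kr 103,000.

kr 53,000–kr 103,000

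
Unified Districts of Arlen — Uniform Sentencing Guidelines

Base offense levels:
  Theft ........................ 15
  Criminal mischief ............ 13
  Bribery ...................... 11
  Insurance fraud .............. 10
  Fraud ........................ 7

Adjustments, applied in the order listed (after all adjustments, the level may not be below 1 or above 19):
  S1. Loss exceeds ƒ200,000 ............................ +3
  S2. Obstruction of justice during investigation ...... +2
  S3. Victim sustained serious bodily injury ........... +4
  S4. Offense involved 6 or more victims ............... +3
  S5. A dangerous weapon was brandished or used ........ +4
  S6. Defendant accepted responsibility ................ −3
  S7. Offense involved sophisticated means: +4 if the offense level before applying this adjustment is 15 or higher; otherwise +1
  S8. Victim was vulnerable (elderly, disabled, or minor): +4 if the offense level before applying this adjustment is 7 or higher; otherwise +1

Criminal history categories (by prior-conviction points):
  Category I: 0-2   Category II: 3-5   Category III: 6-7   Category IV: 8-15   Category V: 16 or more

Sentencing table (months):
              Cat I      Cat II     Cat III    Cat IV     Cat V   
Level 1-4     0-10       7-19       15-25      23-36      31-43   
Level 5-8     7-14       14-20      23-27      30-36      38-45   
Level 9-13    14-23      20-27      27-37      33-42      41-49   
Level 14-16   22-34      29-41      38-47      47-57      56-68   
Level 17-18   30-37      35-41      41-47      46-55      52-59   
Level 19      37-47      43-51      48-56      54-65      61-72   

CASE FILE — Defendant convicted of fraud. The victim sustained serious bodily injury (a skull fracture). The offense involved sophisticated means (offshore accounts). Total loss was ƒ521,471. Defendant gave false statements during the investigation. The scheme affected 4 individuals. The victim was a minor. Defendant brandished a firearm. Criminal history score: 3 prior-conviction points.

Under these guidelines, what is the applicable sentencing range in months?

Base offense level for fraud: 7.
S1 applies: 7 + 3 = 10.
S2 applies: 10 + 2 = 12.
S3 applies: 12 + 4 = 16.
S5 applies: 16 + 4 = 20.
S7 applies (level before this adjustment is 20 ≥ 15, so +4): 20 + 4 = 24.
S8 applies (level before this adjustment is 24 ≥ 7, so +4): 24 + 4 = 28.
Level 28 exceeds the maximum of 19; capped at 19.
Final offense level: 19.
Criminal history: 3 prior points → Category II (3-5).
Level 19 falls in the 19 band.
Grid: Level 19 × Category II = 43-51 months.

43-51 months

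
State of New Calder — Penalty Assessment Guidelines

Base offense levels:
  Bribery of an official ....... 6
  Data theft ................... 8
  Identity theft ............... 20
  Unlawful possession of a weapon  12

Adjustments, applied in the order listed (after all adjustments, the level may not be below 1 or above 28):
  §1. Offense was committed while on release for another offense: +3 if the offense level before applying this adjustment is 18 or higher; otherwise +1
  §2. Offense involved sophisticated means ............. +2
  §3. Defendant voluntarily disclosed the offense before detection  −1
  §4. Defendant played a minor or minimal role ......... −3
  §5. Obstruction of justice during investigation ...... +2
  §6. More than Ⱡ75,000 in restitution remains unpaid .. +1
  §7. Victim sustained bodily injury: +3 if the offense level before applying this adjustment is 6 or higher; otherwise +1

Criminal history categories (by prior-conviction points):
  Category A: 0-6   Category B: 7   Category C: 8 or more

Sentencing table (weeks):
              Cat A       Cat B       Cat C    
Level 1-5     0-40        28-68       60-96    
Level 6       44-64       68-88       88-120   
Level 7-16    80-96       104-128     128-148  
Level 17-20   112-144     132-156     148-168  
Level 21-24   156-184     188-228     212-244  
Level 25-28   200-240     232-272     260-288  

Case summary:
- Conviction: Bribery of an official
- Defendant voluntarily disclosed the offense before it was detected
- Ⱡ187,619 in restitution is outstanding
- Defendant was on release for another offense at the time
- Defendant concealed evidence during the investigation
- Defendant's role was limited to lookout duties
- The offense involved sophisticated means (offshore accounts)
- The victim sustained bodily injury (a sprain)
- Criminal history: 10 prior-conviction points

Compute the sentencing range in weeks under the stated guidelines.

128-148 weeks

Base offense level for bribery of an official: 6.
§1 applies (level before this adjustment is 6 < 18, so +1): 6 + 1 = 7.
§2 applies: 7 + 2 = 9.
§3 applies: 9 − 1 = 8.
§4 applies: 8 − 3 = 5.
§5 applies: 5 + 2 = 7.
§6 applies: 7 + 1 = 8.
§7 applies (level before this adjustment is 8 ≥ 6, so +3): 8 + 3 = 11.
Final offense level: 11.
Criminal history: 10 prior points → Category C (8+).
Level 11 falls in the 7-16 band.
Grid: Level 7-16 × Category C = 128-148 weeks.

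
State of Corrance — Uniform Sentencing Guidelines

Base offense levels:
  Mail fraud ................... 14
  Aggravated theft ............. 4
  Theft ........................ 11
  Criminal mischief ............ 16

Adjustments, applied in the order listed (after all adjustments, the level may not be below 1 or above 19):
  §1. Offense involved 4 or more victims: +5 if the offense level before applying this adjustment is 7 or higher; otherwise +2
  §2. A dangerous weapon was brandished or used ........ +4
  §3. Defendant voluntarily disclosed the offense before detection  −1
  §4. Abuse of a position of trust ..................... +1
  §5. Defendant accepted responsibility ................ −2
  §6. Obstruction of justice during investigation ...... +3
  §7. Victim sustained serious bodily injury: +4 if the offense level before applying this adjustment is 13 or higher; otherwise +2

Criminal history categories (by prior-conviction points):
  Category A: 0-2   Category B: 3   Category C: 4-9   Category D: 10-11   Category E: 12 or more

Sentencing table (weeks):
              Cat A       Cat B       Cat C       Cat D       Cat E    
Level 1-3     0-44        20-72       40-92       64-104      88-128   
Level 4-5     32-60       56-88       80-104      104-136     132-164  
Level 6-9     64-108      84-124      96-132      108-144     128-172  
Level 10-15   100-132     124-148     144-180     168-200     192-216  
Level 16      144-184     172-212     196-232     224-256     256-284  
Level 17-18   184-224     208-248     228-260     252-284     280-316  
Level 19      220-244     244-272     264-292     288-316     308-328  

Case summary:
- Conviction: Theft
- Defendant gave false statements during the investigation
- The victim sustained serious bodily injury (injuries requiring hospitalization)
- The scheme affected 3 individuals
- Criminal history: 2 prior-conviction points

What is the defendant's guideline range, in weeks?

184-224 weeks

Base offense level for theft: 11.
§2 does not apply.
§3 does not apply.
§4 does not apply.
§5 does not apply.
§6 applies: 11 + 3 = 14.
§7 applies (level before this adjustment is 14 ≥ 13, so +4): 14 + 4 = 18.
Final offense level: 18.
Criminal history: 2 prior points → Category A (0-2).
Level 18 falls in the 17-18 band.
Grid: Level 17-18 × Category A = 184-224 weeks.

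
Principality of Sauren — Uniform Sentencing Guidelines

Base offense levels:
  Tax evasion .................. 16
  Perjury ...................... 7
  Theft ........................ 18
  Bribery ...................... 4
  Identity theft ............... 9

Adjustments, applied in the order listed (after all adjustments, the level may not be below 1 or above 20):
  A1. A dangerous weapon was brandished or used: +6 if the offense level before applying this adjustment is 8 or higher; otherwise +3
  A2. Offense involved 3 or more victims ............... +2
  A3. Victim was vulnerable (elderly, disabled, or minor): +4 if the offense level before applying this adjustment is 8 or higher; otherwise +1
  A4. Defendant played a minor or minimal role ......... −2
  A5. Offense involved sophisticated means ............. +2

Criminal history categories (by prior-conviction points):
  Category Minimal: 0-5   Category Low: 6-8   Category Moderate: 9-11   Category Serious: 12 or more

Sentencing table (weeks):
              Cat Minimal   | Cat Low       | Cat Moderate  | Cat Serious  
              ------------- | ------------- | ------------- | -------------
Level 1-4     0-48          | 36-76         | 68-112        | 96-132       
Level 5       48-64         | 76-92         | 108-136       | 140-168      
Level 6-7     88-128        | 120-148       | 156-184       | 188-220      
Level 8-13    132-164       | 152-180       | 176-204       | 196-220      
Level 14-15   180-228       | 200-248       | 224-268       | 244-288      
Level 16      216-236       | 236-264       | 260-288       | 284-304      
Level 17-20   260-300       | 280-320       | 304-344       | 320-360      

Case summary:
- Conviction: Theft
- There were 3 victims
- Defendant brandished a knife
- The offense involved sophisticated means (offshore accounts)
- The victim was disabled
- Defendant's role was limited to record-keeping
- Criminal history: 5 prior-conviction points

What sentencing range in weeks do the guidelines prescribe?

Base offense level for theft: 18.
A1 applies (level before this adjustment is 18 ≥ 8, so +6): 18 + 6 = 24.
A2 applies: 24 + 2 = 26.
A3 applies (level before this adjustment is 26 ≥ 8, so +4): 26 + 4 = 30.
A4 applies: 30 − 2 = 28.
A5 applies: 28 + 2 = 30.
Level 30 exceeds the maximum of 20; capped at 20.
Final offense level: 20.
Criminal history: 5 prior points → Category Minimal (0-5).
Level 20 falls in the 17-20 band.
Grid: Level 17-20 × Category Minimal = 260-300 weeks.

260-300 weeks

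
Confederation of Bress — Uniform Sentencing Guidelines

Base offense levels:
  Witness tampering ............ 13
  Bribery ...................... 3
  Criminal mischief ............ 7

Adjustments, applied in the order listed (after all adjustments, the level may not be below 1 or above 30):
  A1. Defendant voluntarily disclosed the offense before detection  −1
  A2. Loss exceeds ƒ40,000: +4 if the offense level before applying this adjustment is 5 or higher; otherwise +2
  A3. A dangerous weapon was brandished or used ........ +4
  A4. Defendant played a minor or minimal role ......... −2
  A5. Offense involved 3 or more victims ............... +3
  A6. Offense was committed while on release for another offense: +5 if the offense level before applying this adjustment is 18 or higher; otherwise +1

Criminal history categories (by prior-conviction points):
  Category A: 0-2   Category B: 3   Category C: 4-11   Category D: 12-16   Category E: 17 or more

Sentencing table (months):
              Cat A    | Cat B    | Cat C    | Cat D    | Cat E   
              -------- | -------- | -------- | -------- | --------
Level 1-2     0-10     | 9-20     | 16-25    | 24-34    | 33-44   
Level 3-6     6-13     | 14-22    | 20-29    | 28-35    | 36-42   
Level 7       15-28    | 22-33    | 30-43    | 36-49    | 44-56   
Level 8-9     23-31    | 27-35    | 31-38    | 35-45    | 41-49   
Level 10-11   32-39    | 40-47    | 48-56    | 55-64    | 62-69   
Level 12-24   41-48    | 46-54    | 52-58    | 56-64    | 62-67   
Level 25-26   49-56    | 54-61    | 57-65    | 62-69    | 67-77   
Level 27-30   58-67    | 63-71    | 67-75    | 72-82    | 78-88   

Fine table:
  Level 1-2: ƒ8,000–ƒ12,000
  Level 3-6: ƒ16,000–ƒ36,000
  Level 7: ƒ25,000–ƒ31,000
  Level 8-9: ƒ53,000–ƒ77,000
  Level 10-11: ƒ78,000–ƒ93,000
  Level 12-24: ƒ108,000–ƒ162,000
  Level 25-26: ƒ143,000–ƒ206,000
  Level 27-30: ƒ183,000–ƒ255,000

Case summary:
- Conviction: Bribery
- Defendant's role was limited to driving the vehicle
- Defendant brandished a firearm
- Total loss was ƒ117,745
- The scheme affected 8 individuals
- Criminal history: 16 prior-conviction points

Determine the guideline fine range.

Base offense level for bribery: 3.
A1 does not apply.
A2 applies (level before this adjustment is 3 < 5, so +2): 3 + 2 = 5.
A3 applies: 5 + 4 = 9.
A4 applies: 9 − 2 = 7.
A5 applies: 7 + 3 = 10.
A6 does not apply.
Final offense level: 10.
Level 10 falls in the 10-11 band.
Fine table: Level 10-11 → ƒ78,000–ƒ93,000.

ƒ78,000–ƒ93,000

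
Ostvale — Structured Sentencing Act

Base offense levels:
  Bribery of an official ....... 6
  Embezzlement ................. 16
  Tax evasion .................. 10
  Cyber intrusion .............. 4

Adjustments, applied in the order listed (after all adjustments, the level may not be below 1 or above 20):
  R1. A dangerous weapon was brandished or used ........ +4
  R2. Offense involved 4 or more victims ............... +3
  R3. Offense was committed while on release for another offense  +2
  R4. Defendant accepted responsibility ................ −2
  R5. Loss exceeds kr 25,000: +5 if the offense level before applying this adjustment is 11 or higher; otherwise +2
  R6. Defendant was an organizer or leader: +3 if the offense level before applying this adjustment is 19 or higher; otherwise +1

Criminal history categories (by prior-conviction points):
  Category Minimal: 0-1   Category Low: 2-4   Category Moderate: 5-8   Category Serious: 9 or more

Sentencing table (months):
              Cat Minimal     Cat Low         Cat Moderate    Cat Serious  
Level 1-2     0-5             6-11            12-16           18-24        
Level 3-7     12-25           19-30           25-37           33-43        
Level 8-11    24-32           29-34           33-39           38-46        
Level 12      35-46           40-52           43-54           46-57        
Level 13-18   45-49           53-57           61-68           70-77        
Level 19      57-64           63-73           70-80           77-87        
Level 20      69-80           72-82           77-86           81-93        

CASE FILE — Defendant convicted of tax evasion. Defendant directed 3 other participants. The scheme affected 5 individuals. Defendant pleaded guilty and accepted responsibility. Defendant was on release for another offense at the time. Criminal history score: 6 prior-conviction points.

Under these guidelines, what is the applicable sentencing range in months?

61-68 months

Base offense level for tax evasion: 10.
R2 applies: 10 + 3 = 13.
R3 applies: 13 + 2 = 15.
R4 applies: 15 − 2 = 13.
R5 does not apply.
R6 applies (level before this adjustment is 13 < 19, so +1): 13 + 1 = 14.
Final offense level: 14.
Criminal history: 6 prior points → Category Moderate (5-8).
Level 14 falls in the 13-18 band.
Grid: Level 13-18 × Category Moderate = 61-68 months.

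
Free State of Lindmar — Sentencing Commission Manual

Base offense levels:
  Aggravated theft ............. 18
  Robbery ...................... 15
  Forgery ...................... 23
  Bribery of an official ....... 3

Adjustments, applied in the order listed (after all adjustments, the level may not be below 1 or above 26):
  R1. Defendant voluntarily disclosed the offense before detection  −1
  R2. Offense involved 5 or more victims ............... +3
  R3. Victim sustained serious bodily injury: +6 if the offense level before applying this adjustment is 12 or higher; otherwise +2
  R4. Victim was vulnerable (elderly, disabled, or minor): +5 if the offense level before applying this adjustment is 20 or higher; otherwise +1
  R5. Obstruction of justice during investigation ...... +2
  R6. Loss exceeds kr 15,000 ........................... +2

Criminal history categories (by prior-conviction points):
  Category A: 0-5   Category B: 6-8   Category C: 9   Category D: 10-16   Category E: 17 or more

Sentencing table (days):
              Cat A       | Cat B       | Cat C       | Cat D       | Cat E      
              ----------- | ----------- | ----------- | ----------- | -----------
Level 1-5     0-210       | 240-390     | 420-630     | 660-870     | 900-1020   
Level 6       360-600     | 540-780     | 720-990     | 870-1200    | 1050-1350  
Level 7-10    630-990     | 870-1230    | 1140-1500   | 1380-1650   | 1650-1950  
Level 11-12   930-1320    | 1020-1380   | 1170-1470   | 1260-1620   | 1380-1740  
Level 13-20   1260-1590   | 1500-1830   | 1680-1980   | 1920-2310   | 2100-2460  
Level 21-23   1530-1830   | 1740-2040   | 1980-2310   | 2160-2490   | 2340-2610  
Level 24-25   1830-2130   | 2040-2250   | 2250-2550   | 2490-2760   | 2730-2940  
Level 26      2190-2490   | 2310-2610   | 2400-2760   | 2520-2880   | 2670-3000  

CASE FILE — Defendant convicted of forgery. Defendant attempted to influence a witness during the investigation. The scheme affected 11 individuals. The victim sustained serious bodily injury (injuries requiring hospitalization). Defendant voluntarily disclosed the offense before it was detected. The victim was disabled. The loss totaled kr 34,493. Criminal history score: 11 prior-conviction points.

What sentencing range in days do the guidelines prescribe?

Base offense level for forgery: 23.
R1 applies: 23 − 1 = 22.
R2 applies: 22 + 3 = 25.
R3 applies (level before this adjustment is 25 ≥ 12, so +6): 25 + 6 = 31.
R4 applies (level before this adjustment is 31 ≥ 20, so +5): 31 + 5 = 36.
R5 applies: 36 + 2 = 38.
R6 applies: 38 + 2 = 40.
Level 40 exceeds the maximum of 26; capped at 26.
Final offense level: 26.
Criminal history: 11 prior points → Category D (10-16).
Level 26 falls in the 26 band.
Grid: Level 26 × Category D = 2520-2880 days.

2520-2880 days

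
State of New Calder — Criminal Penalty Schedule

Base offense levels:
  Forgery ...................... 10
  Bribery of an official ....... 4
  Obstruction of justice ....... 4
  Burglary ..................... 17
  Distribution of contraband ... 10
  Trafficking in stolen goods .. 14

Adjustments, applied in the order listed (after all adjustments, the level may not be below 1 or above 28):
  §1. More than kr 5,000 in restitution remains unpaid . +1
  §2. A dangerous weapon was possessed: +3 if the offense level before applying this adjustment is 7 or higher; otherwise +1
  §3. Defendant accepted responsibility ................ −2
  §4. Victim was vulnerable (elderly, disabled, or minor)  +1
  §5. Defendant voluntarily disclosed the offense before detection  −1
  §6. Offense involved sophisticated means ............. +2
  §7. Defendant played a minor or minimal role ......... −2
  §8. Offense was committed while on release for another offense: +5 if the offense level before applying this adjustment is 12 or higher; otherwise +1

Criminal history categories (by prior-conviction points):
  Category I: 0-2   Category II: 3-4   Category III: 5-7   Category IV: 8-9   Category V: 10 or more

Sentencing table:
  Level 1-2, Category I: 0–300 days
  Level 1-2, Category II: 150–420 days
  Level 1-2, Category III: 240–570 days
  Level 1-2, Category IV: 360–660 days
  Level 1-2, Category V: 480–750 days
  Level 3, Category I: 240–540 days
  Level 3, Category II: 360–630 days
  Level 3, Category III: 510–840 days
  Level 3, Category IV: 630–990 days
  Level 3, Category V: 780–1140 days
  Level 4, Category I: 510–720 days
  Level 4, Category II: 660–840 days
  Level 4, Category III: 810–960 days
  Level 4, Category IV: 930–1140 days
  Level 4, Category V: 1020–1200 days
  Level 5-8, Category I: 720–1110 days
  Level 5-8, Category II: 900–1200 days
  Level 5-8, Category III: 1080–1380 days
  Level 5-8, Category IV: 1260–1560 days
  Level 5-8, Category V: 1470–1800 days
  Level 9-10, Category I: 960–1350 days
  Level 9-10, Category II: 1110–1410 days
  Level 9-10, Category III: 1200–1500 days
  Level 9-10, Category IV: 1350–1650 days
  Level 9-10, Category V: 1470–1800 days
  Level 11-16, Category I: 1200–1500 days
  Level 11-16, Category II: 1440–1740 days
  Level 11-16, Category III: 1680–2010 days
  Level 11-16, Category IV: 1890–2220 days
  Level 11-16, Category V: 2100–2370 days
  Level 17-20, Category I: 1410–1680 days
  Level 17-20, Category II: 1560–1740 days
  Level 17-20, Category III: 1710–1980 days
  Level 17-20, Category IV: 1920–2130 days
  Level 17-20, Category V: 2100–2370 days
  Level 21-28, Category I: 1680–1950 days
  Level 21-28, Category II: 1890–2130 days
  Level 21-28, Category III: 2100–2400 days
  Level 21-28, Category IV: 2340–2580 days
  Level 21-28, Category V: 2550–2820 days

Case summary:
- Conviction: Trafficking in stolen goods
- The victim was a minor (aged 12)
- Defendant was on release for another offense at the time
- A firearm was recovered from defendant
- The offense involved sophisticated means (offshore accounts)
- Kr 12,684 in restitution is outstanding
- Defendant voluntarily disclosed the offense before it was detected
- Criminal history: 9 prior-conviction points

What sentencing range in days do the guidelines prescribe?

Base offense level for trafficking in stolen goods: 14.
§1 applies: 14 + 1 = 15.
§2 applies (level before this adjustment is 15 ≥ 7, so +3): 15 + 3 = 18.
§3 does not apply.
§4 applies: 18 + 1 = 19.
§5 applies: 19 − 1 = 18.
§6 applies: 18 + 2 = 20.
§7 does not apply.
§8 applies (level before this adjustment is 20 ≥ 12, so +5): 20 + 5 = 25.
Final offense level: 25.
Criminal history: 9 prior points → Category IV (8-9).
Level 25 falls in the 21-28 band.
Grid: Level 21-28 × Category IV = 2340-2580 days.

2340-2580 days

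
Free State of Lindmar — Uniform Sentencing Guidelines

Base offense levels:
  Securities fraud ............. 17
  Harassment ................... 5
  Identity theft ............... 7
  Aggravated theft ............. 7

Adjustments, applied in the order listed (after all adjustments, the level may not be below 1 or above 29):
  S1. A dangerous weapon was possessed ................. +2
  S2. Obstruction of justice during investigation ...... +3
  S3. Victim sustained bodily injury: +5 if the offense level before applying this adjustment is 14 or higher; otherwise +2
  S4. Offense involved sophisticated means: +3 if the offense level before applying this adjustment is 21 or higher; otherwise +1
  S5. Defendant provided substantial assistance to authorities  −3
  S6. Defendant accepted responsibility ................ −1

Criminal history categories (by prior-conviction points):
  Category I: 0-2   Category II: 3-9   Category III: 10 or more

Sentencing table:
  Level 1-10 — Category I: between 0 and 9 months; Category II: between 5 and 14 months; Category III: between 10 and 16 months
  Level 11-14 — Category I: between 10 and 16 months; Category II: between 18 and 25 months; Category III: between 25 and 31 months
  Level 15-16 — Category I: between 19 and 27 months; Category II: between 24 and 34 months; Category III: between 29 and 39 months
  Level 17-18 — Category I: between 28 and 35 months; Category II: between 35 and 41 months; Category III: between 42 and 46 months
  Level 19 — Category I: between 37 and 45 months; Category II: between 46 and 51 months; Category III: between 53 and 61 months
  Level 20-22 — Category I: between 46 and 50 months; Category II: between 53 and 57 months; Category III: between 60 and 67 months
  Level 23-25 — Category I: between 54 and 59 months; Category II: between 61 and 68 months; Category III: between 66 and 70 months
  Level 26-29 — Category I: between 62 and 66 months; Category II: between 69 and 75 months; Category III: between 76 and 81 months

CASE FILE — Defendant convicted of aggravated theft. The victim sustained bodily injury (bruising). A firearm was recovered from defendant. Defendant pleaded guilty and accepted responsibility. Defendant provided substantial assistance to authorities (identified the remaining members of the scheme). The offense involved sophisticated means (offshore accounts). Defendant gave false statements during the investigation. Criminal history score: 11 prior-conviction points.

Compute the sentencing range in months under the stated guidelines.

Base offense level for aggravated theft: 7.
S1 applies: 7 + 2 = 9.
S2 applies: 9 + 3 = 12.
S3 applies (level before this adjustment is 12 < 14, so +2): 12 + 2 = 14.
S4 applies (level before this adjustment is 14 < 21, so +1): 14 + 1 = 15.
S5 applies: 15 − 3 = 12.
S6 applies: 12 − 1 = 11.
Final offense level: 11.
Criminal history: 11 prior points → Category III (10+).
Level 11 falls in the 11-14 band.
Grid: Level 11-14 × Category III = 25-31 months.

25-31 months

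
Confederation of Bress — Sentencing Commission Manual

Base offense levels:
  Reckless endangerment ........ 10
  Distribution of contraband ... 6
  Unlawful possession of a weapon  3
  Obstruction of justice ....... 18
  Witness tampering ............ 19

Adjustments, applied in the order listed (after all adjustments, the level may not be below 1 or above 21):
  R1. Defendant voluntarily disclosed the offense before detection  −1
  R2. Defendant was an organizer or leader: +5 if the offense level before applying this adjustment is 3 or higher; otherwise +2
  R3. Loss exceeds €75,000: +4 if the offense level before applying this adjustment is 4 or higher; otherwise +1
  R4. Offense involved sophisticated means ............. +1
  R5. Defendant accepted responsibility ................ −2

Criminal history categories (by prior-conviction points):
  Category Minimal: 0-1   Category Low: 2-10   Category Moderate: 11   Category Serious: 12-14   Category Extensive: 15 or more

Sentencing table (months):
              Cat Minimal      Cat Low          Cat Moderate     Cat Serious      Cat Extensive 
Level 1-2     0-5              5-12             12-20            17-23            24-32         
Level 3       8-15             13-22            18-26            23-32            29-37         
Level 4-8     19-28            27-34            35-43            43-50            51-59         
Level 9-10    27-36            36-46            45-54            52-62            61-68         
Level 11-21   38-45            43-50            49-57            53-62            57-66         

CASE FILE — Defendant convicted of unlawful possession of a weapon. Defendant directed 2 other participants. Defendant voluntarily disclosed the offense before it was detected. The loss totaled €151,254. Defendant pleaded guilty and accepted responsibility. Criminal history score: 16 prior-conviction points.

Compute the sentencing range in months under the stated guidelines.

51-59 months

Base offense level for unlawful possession of a weapon: 3.
R1 applies: 3 − 1 = 2.
R2 applies (level before this adjustment is 2 < 3, so +2): 2 + 2 = 4.
R3 applies (level before this adjustment is 4 ≥ 4, so +4): 4 + 4 = 8.
R4 does not apply.
R5 applies: 8 − 2 = 6.
Final offense level: 6.
Criminal history: 16 prior points → Category Extensive (15+).
Level 6 falls in the 4-8 band.
Grid: Level 4-8 × Category Extensive = 51-59 months.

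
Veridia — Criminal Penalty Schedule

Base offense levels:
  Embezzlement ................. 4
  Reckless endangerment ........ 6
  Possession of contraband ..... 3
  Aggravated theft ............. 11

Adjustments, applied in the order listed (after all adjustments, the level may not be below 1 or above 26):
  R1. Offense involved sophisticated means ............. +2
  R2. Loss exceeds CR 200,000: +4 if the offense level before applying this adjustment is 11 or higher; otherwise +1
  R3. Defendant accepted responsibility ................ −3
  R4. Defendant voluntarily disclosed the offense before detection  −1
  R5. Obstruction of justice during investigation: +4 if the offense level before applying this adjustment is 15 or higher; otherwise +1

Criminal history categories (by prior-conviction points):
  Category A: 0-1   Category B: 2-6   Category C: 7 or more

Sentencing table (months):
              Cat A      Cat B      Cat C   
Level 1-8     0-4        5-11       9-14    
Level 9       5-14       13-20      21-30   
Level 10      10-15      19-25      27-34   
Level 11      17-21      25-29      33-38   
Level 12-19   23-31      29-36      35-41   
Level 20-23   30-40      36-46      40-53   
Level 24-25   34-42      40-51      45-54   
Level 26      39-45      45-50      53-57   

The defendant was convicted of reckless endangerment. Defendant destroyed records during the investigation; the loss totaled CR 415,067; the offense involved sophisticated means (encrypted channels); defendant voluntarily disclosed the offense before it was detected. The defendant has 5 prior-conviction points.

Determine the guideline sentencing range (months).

13-20 months

Base offense level for reckless endangerment: 6.
R1 applies: 6 + 2 = 8.
R2 applies (level before this adjustment is 8 < 11, so +1): 8 + 1 = 9.
R4 applies: 9 − 1 = 8.
R5 applies (level before this adjustment is 8 < 15, so +1): 8 + 1 = 9.
Final offense level: 9.
Criminal history: 5 prior points → Category B (2-6).
Level 9 falls in the 9 band.
Grid: Level 9 × Category B = 13-20 months.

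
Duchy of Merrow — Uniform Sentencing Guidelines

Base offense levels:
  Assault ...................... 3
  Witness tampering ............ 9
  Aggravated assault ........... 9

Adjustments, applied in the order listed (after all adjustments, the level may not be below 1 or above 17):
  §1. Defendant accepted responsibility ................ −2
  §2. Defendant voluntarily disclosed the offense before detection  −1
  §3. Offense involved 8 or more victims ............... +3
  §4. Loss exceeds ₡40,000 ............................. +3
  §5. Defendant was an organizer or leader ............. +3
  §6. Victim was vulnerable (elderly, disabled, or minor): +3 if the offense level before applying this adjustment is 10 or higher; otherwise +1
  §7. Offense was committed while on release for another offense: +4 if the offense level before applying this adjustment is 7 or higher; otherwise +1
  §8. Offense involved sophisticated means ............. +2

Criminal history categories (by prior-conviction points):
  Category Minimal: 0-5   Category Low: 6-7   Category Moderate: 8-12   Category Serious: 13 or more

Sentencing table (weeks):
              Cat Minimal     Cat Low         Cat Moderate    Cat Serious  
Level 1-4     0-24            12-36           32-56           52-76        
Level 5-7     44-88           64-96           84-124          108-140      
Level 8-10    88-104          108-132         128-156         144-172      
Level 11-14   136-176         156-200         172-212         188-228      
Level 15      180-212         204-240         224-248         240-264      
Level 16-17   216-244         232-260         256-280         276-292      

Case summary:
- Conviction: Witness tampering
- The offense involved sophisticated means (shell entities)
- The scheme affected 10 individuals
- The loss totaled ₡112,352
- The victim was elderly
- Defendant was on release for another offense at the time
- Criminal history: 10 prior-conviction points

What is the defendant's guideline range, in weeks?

256-280 weeks

Base offense level for witness tampering: 9.
§1 does not apply.
§2 does not apply.
§3 applies: 9 + 3 = 12.
§4 applies: 12 + 3 = 15.
§5 does not apply.
§6 applies (level before this adjustment is 15 ≥ 10, so +3): 15 + 3 = 18.
§7 applies (level before this adjustment is 18 ≥ 7, so +4): 18 + 4 = 22.
§8 applies: 22 + 2 = 24.
Level 24 exceeds the maximum of 17; capped at 17.
Final offense level: 17.
Criminal history: 10 prior points → Category Moderate (8-12).
Level 17 falls in the 16-17 band.
Grid: Level 16-17 × Category Moderate = 256-280 weeks.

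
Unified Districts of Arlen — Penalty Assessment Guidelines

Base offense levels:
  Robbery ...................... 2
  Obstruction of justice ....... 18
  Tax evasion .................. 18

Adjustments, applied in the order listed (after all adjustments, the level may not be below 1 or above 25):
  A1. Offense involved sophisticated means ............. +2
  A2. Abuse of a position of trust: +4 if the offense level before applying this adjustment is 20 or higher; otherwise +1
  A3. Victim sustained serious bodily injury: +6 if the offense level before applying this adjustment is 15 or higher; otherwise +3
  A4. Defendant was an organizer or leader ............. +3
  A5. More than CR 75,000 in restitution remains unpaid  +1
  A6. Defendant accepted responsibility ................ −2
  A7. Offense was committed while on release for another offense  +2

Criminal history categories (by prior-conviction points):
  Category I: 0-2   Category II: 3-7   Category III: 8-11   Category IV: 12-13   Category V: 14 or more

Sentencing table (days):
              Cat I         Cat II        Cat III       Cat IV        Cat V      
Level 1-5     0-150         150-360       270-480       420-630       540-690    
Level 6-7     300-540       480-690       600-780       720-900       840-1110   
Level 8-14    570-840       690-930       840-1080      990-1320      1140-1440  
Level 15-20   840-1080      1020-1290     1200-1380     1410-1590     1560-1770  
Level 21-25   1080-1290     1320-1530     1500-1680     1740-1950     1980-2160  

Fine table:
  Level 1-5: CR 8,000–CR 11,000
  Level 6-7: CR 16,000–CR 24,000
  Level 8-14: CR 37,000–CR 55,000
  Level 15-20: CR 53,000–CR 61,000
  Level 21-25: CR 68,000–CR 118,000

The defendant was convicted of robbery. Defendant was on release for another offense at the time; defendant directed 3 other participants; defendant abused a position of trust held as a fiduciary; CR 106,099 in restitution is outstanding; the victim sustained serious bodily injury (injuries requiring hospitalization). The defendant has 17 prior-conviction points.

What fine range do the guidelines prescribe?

Base offense level for robbery: 2.
A1 does not apply.
A2 applies (level before this adjustment is 2 < 20, so +1): 2 + 1 = 3.
A3 applies (level before this adjustment is 3 < 15, so +3): 3 + 3 = 6.
A4 applies: 6 + 3 = 9.
A5 applies: 9 + 1 = 10.
A7 applies: 10 + 2 = 12.
Final offense level: 12.
Level 12 falls in the 8-14 band.
Fine table: Level 8-14 → CR 37,000–CR 55,000.

CR 37,000–CR 55,000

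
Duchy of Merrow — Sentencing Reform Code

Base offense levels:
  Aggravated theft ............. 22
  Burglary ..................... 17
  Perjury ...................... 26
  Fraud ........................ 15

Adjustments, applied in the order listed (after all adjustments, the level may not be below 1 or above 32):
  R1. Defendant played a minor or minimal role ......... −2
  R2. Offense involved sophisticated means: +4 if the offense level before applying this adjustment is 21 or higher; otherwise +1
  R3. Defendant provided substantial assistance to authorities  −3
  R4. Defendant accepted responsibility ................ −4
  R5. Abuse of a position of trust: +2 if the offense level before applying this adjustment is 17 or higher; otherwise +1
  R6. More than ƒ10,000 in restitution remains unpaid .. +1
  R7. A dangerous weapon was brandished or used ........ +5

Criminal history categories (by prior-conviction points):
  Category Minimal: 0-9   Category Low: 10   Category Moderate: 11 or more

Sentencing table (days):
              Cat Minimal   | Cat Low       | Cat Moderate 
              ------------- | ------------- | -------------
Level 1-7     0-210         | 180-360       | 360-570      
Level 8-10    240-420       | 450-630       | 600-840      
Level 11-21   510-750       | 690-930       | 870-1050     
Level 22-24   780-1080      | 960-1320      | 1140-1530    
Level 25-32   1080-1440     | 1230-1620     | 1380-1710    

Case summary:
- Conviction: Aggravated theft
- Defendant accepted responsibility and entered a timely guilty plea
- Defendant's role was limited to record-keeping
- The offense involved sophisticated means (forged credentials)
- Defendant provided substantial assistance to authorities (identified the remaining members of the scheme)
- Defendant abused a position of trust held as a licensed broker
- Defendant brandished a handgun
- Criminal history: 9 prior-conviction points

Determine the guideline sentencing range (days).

510-750 days

Base offense level for aggravated theft: 22.
R1 applies: 22 − 2 = 20.
R2 applies (level before this adjustment is 20 < 21, so +1): 20 + 1 = 21.
R3 applies: 21 − 3 = 18.
R4 applies: 18 − 4 = 14.
R5 applies (level before this adjustment is 14 < 17, so +1): 14 + 1 = 15.
R6 does not apply.
R7 applies: 15 + 5 = 20.
Final offense level: 20.
Criminal history: 9 prior points → Category Minimal (0-9).
Level 20 falls in the 11-21 band.
Grid: Level 11-21 × Category Minimal = 510-750 days.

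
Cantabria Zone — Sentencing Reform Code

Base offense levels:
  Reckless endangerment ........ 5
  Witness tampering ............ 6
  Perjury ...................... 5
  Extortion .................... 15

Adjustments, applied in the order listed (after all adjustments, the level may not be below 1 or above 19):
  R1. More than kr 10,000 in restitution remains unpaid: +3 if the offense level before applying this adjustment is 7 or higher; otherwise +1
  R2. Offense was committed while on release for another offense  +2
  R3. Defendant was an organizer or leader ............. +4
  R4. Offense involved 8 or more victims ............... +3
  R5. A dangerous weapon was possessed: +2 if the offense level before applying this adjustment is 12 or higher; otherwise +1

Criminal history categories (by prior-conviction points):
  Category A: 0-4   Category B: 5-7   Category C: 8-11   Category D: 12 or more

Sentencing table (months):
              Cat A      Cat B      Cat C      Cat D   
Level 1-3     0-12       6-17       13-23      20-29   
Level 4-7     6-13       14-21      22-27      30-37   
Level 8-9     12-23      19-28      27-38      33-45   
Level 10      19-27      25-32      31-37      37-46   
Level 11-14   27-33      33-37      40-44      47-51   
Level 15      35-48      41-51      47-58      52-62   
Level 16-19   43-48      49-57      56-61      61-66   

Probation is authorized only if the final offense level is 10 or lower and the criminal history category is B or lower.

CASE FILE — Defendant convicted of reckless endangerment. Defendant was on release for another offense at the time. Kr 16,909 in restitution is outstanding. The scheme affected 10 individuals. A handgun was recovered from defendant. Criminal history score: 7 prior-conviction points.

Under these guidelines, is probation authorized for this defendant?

Base offense level for reckless endangerment: 5.
R1 applies (level before this adjustment is 5 < 7, so +1): 5 + 1 = 6.
R2 applies: 6 + 2 = 8.
R4 applies: 8 + 3 = 11.
R5 applies (level before this adjustment is 11 < 12, so +1): 11 + 1 = 12.
Final offense level: 12.
Criminal history: 7 prior points → Category B (5-7).
Level 12 falls in the 11-14 band.
Grid: Level 11-14 × Category B = 33-37 months.
Probation check: level 12 > 10 and category B ≤ B → not eligible.

No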